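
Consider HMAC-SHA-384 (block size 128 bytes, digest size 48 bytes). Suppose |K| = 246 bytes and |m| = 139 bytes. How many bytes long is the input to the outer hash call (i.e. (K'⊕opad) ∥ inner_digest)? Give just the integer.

Key is 246 > 128 bytes, so it is hashed to 48 bytes then zero-padded to 128: |K'| = 128.
Outer input = (K'⊕opad) ∥ H(inner) → 128 + 48 = 176 bytes.

176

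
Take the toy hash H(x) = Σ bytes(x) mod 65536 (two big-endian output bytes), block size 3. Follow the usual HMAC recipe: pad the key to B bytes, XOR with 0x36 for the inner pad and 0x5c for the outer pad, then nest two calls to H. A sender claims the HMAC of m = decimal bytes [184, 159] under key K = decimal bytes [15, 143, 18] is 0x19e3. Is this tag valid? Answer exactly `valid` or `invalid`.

Key decimal bytes [15, 143, 18] = 0f 8f 12 is exactly B = 3 bytes: K' = 0f 8f 12.
K' ⊕ ipad = 39 b9 24; K' ⊕ opad = 53 d3 4e.
Inner hash: sum = 57+185+36+184+159 = 621 → 02 6d.
Outer hash (recomputed tag): sum = 83+211+78+2+109 = 483 → 01 e3.
Recomputed tag = 01e3; claimed = 19e3 → mismatch.

invalid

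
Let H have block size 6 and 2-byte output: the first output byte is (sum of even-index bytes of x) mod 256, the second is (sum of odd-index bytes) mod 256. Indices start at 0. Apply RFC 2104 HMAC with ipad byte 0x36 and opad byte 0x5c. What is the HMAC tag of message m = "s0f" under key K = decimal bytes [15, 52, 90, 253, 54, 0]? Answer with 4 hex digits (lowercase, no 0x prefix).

Key decimal bytes [15, 52, 90, 253, 54, 0] = 0f 34 5a fd 36 00 is exactly B = 6 bytes: K' = 0f 34 5a fd 36 00.
K' ⊕ ipad = 39 02 6c cb 00 36.  K' ⊕ opad = 53 68 06 a1 6a 5c.
Inner input = (K'⊕ipad) ∥ m = 39 02 6c cb 00 36 ∥ 73 30 66.
Inner hash: even-index sum = 382 mod 256 = 126; odd-index sum = 307 mod 256 = 51 → 7e 33.
Outer input = (K'⊕opad) ∥ inner = 53 68 06 a1 6a 5c ∥ 7e 33.
Outer hash (tag): even-index sum = 321 mod 256 = 65; odd-index sum = 408 mod 256 = 152 → 41 98.

4198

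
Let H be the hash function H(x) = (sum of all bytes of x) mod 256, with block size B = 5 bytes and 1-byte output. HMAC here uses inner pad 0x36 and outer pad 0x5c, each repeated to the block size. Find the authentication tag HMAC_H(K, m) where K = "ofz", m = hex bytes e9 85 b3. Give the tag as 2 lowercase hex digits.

Key "ofz" = 6f 66 7a is 3 bytes ≤ B = 5; zero-pad to 5 bytes: K' = 6f 66 7a 00 00.
K' ⊕ ipad = 59 50 4c 36 36.  K' ⊕ opad = 33 3a 26 5c 5c.
Inner input = (K'⊕ipad) ∥ m = 59 50 4c 36 36 ∥ e9 85 b3.
Inner hash: sum = 89+80+76+54+54+233+133+179 = 898; mod 256 = 130 → 82.
Outer input = (K'⊕opad) ∥ inner = 33 3a 26 5c 5c ∥ 82.
Outer hash (tag): sum = 51+58+38+92+92+130 = 461; mod 256 = 205 → cd.

cd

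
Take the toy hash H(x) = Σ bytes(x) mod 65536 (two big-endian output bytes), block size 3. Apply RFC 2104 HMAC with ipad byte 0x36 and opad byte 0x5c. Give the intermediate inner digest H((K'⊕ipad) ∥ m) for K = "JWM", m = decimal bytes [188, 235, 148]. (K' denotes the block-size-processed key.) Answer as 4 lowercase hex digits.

Key "JWM" = 4a 57 4d is exactly B = 3 bytes: K' = 4a 57 4d.
K' ⊕ ipad = 7c 61 7b.
Inner input = 7c 61 7b ∥ bc eb 94.
Inner hash: sum = 124+97+123+188+235+148 = 915 → 03 93.

0393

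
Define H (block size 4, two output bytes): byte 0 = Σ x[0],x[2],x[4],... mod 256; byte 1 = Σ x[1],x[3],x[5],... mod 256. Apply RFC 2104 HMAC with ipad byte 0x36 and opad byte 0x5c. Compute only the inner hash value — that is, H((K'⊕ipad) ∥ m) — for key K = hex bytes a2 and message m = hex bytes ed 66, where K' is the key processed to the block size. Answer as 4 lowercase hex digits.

b7d2

Key hex bytes a2 is 1 byte ≤ B = 4; zero-pad to 4 bytes: K' = a2 00 00 00.
K' ⊕ ipad = 94 36 36 36.
Inner input = 94 36 36 36 ∥ ed 66.
Inner hash: even-index sum = 439 mod 256 = 183; odd-index sum = 210 mod 256 = 210 → b7 d2.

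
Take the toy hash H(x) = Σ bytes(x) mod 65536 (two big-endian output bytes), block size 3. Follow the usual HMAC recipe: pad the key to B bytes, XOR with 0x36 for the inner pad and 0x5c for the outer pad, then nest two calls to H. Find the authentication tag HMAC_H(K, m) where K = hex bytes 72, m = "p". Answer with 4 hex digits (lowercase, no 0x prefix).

0107

Key hex bytes 72 is 1 byte ≤ B = 3; zero-pad to 3 bytes: K' = 72 00 00.
K' ⊕ ipad = 44 36 36.  K' ⊕ opad = 2e 5c 5c.
Inner input = (K'⊕ipad) ∥ m = 44 36 36 ∥ 70.
Inner hash: sum = 68+54+54+112 = 288 → 01 20.
Outer input = (K'⊕opad) ∥ inner = 2e 5c 5c ∥ 01 20.
Outer hash (tag): sum = 46+92+92+1+32 = 263 → 01 07.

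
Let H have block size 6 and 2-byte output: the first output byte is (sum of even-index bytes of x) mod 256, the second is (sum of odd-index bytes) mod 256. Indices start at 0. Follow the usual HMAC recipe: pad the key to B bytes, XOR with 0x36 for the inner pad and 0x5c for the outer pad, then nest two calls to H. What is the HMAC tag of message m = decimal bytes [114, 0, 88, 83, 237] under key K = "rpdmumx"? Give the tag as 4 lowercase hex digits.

Key "rpdmumx" = 72 70 64 6d 75 6d 78 is 7 bytes > B = 6, so hash it first: H(key) = c3 4a, then zero-pad to 6 bytes: K' = c3 4a 00 00 00 00.
K' ⊕ ipad = f5 7c 36 36 36 36.  K' ⊕ opad = 9f 16 5c 5c 5c 5c.
Inner input = (K'⊕ipad) ∥ m = f5 7c 36 36 36 36 ∥ 72 00 58 53 ed.
Inner hash: even-index sum = 792 mod 256 = 24; odd-index sum = 315 mod 256 = 59 → 18 3b.
Outer input = (K'⊕opad) ∥ inner = 9f 16 5c 5c 5c 5c ∥ 18 3b.
Outer hash (tag): even-index sum = 367 mod 256 = 111; odd-index sum = 265 mod 256 = 9 → 6f 09.

6f09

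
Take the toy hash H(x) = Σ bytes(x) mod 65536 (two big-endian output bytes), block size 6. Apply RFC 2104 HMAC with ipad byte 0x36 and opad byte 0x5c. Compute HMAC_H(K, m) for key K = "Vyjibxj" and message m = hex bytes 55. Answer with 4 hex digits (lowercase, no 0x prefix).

Key "Vyjibxj" = 56 79 6a 69 62 78 6a is 7 bytes > B = 6, so hash it first: H(key) = 02 e6, then zero-pad to 6 bytes: K' = 02 e6 00 00 00 00.
K' ⊕ ipad = 34 d0 36 36 36 36.  K' ⊕ opad = 5e ba 5c 5c 5c 5c.
Inner input = (K'⊕ipad) ∥ m = 34 d0 36 36 36 36 ∥ 55.
Inner hash: sum = 52+208+54+54+54+54+85 = 561 → 02 31.
Outer input = (K'⊕opad) ∥ inner = 5e ba 5c 5c 5c 5c ∥ 02 31.
Outer hash (tag): sum = 94+186+92+92+92+92+2+49 = 699 → 02 bb.

02bb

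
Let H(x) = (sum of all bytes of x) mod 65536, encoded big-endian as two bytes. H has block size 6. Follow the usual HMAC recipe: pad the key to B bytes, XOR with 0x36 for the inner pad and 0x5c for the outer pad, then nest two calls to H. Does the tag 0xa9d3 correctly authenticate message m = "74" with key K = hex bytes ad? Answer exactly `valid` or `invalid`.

invalid

Key hex bytes ad is 1 byte ≤ B = 6; zero-pad to 6 bytes: K' = ad 00 00 00 00 00.
K' ⊕ ipad = 9b 36 36 36 36 36; K' ⊕ opad = f1 5c 5c 5c 5c 5c.
Inner hash: sum = 155+54+54+54+54+54+55+52 = 532 → 02 14.
Outer hash (recomputed tag): sum = 241+92+92+92+92+92+2+20 = 723 → 02 d3.
Recomputed tag = 02d3; claimed = a9d3 → mismatch.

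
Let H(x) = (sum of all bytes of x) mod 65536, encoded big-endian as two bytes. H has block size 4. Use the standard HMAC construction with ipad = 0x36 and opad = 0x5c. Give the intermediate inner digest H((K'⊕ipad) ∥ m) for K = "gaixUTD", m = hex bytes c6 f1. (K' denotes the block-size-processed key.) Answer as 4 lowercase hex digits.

Key "gaixUTD" = 67 61 69 78 55 54 44 is 7 bytes > B = 4, so hash it first: H(key) = 02 96, then zero-pad to 4 bytes: K' = 02 96 00 00.
K' ⊕ ipad = 34 a0 36 36.
Inner input = 34 a0 36 36 ∥ c6 f1.
Inner hash: sum = 52+160+54+54+198+241 = 759 → 02 f7.

02f7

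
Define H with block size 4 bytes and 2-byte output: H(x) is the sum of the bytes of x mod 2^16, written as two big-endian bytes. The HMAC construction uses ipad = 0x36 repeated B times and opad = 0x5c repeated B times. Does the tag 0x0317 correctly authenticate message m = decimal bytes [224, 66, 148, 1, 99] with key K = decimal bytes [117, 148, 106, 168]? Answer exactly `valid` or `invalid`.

Key decimal bytes [117, 148, 106, 168] = 75 94 6a a8 is exactly B = 4 bytes: K' = 75 94 6a a8.
K' ⊕ ipad = 43 a2 5c 9e; K' ⊕ opad = 29 c8 36 f4.
Inner hash: sum = 67+162+92+158+224+66+148+1+99 = 1017 → 03 f9.
Outer hash (recomputed tag): sum = 41+200+54+244+3+249 = 791 → 03 17.
Recomputed tag = 0317; claimed = 0317 → match.

valid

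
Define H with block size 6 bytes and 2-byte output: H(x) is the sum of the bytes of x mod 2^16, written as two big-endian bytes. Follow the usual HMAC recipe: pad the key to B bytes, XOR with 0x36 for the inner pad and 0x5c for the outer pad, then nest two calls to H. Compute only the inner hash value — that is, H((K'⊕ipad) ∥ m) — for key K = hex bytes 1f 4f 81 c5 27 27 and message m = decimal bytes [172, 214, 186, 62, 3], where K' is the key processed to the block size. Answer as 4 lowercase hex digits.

Key hex bytes 1f 4f 81 c5 27 27 is exactly B = 6 bytes: K' = 1f 4f 81 c5 27 27.
K' ⊕ ipad = 29 79 b7 f3 11 11.
Inner input = 29 79 b7 f3 11 11 ∥ ac d6 ba 3e 03.
Inner hash: sum = 41+121+183+243+17+17+172+214+186+62+3 = 1259 → 04 eb.

04eb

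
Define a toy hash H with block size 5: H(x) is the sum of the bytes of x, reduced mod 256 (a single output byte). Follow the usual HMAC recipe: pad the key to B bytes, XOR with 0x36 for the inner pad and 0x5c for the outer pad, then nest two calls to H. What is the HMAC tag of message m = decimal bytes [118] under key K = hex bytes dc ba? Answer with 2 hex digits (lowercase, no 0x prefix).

Key hex bytes dc ba is 2 bytes ≤ B = 5; zero-pad to 5 bytes: K' = dc ba 00 00 00.
K' ⊕ ipad = ea 8c 36 36 36.  K' ⊕ opad = 80 e6 5c 5c 5c.
Inner input = (K'⊕ipad) ∥ m = ea 8c 36 36 36 ∥ 76.
Inner hash: sum = 234+140+54+54+54+118 = 654; mod 256 = 142 → 8e.
Outer input = (K'⊕opad) ∥ inner = 80 e6 5c 5c 5c ∥ 8e.
Outer hash (tag): sum = 128+230+92+92+92+142 = 776; mod 256 = 8 → 08.

08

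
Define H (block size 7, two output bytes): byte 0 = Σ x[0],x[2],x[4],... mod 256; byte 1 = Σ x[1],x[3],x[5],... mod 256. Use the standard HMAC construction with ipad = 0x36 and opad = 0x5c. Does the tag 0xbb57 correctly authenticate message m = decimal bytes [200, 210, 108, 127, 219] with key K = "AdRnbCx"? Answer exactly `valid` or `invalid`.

Key "AdRnbCx" = 41 64 52 6e 62 43 78 is exactly B = 7 bytes: K' = 41 64 52 6e 62 43 78.
K' ⊕ ipad = 77 52 64 58 54 75 4e; K' ⊕ opad = 1d 38 0e 32 3e 1f 24.
Inner hash: even-index sum = 718 mod 256 = 206; odd-index sum = 814 mod 256 = 46 → ce 2e.
Outer hash (recomputed tag): even-index sum = 187 mod 256 = 187; odd-index sum = 343 mod 256 = 87 → bb 57.
Recomputed tag = bb57; claimed = bb57 → match.

valid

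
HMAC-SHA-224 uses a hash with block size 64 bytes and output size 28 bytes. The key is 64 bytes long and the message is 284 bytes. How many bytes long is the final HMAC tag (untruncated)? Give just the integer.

28

The tag is one SHA-224 digest: 28 bytes.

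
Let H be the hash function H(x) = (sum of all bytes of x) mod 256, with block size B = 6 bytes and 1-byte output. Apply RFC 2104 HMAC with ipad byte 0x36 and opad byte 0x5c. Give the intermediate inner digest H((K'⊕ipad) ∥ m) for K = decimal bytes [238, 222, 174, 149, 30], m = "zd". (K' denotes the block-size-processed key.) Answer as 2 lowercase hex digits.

Key decimal bytes [238, 222, 174, 149, 30] = ee de ae 95 1e is 5 bytes ≤ B = 6; zero-pad to 6 bytes: K' = ee de ae 95 1e 00.
K' ⊕ ipad = d8 e8 98 a3 28 36.
Inner input = d8 e8 98 a3 28 36 ∥ 7a 64.
Inner hash: sum = 216+232+152+163+40+54+122+100 = 1079; mod 256 = 55 → 37.

37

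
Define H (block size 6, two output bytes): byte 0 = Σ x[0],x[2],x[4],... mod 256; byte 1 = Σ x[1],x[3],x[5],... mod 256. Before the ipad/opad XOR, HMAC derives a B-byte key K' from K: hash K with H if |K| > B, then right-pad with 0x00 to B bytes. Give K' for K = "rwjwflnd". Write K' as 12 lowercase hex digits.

b0be00000000

|K| = 8 > B = 6, so first hash the key.
H(K): even-index sum = 432 mod 256 = 176; odd-index sum = 446 mod 256 = 190 → b0 be.
Zero-pad H(K) = b0 be to 6 bytes: K' = b0 be 00 00 00 00.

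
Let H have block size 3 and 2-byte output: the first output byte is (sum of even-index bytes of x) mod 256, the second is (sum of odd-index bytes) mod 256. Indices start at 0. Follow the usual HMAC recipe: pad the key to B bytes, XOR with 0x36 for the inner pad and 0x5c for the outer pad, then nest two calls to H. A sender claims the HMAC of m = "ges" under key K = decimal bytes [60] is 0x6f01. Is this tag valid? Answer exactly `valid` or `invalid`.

Key decimal bytes [60] = 3c is 1 byte ≤ B = 3; zero-pad to 3 bytes: K' = 3c 00 00.
K' ⊕ ipad = 0a 36 36; K' ⊕ opad = 60 5c 5c.
Inner hash: even-index sum = 165 mod 256 = 165; odd-index sum = 272 mod 256 = 16 → a5 10.
Outer hash (recomputed tag): even-index sum = 204 mod 256 = 204; odd-index sum = 257 mod 256 = 1 → cc 01.
Recomputed tag = cc01; claimed = 6f01 → mismatch.

invalid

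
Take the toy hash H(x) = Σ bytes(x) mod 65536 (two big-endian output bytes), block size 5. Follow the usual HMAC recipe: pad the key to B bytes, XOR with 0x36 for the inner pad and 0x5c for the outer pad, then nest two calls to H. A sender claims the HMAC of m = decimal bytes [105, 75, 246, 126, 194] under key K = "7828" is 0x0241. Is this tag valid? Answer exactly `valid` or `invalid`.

Key "7828" = 37 38 32 38 is 4 bytes ≤ B = 5; zero-pad to 5 bytes: K' = 37 38 32 38 00.
K' ⊕ ipad = 01 0e 04 0e 36; K' ⊕ opad = 6b 64 6e 64 5c.
Inner hash: sum = 1+14+4+14+54+105+75+246+126+194 = 833 → 03 41.
Outer hash (recomputed tag): sum = 107+100+110+100+92+3+65 = 577 → 02 41.
Recomputed tag = 0241; claimed = 0241 → match.

valid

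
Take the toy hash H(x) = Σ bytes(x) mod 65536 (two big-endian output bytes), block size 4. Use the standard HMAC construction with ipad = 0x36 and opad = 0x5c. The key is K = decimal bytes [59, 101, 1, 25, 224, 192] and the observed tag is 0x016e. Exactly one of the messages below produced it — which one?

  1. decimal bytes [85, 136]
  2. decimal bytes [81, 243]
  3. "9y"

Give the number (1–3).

Key decimal bytes [59, 101, 1, 25, 224, 192] = 3b 65 01 19 e0 c0 is 6 bytes > B = 4, so hash it first: H(key) = 02 5a, then zero-pad to 4 bytes: K' = 02 5a 00 00.
K' ⊕ ipad = 34 6c 36 36; K' ⊕ opad = 5e 06 5c 5c.
m1: inner = H(34 6c 36 36 55 88) = 01 e9; tag = H(5e 06 5c 5c 01 e9) = 0206
m2: inner = H(34 6c 36 36 51 f3) = 02 50; tag = H(5e 06 5c 5c 02 50) = 016e ← matches
m3: inner = H(34 6c 36 36 39 79) = 01 be; tag = H(5e 06 5c 5c 01 be) = 01db

2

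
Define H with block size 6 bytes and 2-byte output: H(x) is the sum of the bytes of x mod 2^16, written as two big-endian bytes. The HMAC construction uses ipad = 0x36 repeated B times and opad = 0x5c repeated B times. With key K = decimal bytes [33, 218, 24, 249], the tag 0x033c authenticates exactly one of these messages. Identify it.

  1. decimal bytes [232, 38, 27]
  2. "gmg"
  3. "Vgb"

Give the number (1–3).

Key decimal bytes [33, 218, 24, 249] = 21 da 18 f9 is 4 bytes ≤ B = 6; zero-pad to 6 bytes: K' = 21 da 18 f9 00 00.
K' ⊕ ipad = 17 ec 2e cf 36 36; K' ⊕ opad = 7d 86 44 a5 5c 5c.
m1: inner = H(17 ec 2e cf 36 36 e8 26 1b) = 03 95; tag = H(7d 86 44 a5 5c 5c 03 95) = 033c ← matches
m2: inner = H(17 ec 2e cf 36 36 67 6d 67) = 03 a7; tag = H(7d 86 44 a5 5c 5c 03 a7) = 034e
m3: inner = H(17 ec 2e cf 36 36 56 67 62) = 03 8b; tag = H(7d 86 44 a5 5c 5c 03 8b) = 0332

1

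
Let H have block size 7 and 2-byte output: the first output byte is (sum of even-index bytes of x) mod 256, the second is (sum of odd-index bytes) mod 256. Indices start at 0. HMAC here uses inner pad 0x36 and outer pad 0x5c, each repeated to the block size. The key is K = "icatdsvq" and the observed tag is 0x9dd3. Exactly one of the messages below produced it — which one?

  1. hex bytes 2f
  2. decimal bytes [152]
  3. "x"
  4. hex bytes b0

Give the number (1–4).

Key "icatdsvq" = 69 63 61 74 64 73 76 71 is 8 bytes > B = 7, so hash it first: H(key) = a4 bb, then zero-pad to 7 bytes: K' = a4 bb 00 00 00 00 00.
K' ⊕ ipad = 92 8d 36 36 36 36 36; K' ⊕ opad = f8 e7 5c 5c 5c 5c 5c.
m1: inner = H(92 8d 36 36 36 36 36 2f) = 34 28; tag = H(f8 e7 5c 5c 5c 5c 5c 34 28) = 34d3
m2: inner = H(92 8d 36 36 36 36 36 98) = 34 91; tag = H(f8 e7 5c 5c 5c 5c 5c 34 91) = 9dd3 ← matches
m3: inner = H(92 8d 36 36 36 36 36 78) = 34 71; tag = H(f8 e7 5c 5c 5c 5c 5c 34 71) = 7dd3
m4: inner = H(92 8d 36 36 36 36 36 b0) = 34 a9; tag = H(f8 e7 5c 5c 5c 5c 5c 34 a9) = b5d3

2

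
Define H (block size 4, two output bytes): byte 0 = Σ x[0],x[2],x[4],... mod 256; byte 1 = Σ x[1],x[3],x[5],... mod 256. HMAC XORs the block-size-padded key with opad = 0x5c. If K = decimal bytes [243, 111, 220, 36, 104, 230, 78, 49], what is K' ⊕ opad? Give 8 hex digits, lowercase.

Key decimal bytes [243, 111, 220, 36, 104, 230, 78, 49] = f3 6f dc 24 68 e6 4e 31 is 8 bytes > B = 4, so hash it first: H(key) = 85 aa, then zero-pad to 4 bytes: K' = 85 aa 00 00.
XOR each byte with 0x5c: 85⊕5c=d9, aa⊕5c=f6, 00⊕5c=5c, 00⊕5c=5c.

d9f65c5c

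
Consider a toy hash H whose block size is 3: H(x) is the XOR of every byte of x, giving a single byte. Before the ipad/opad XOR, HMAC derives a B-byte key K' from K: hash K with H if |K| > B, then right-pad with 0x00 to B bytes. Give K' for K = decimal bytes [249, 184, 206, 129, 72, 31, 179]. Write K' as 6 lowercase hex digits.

|K| = 7 > B = 3, so first hash the key.
H(K): XOR f9⊕b8⊕ce⊕81⊕48⊕1f⊕b3 = ea.
Zero-pad H(K) = ea to 3 bytes: K' = ea 00 00.

ea0000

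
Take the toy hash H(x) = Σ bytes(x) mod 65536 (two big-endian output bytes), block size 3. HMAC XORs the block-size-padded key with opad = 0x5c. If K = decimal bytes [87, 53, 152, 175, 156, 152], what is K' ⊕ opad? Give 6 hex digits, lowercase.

5f5b5c

Key decimal bytes [87, 53, 152, 175, 156, 152] = 57 35 98 af 9c 98 is 6 bytes > B = 3, so hash it first: H(key) = 03 07, then zero-pad to 3 bytes: K' = 03 07 00.
XOR each byte with 0x5c: 03⊕5c=5f, 07⊕5c=5b, 00⊕5c=5c.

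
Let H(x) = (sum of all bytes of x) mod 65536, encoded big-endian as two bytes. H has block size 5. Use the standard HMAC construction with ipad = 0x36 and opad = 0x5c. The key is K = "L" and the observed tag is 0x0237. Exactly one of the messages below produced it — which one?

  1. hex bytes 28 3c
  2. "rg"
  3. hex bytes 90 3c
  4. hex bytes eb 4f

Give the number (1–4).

1

Key "L" = 4c is 1 byte ≤ B = 5; zero-pad to 5 bytes: K' = 4c 00 00 00 00.
K' ⊕ ipad = 7a 36 36 36 36; K' ⊕ opad = 10 5c 5c 5c 5c.
m1: inner = H(7a 36 36 36 36 28 3c) = 01 b6; tag = H(10 5c 5c 5c 5c 01 b6) = 0237 ← matches
m2: inner = H(7a 36 36 36 36 72 67) = 02 2b; tag = H(10 5c 5c 5c 5c 02 2b) = 01ad
m3: inner = H(7a 36 36 36 36 90 3c) = 02 1e; tag = H(10 5c 5c 5c 5c 02 1e) = 01a0
m4: inner = H(7a 36 36 36 36 eb 4f) = 02 8c; tag = H(10 5c 5c 5c 5c 02 8c) = 020e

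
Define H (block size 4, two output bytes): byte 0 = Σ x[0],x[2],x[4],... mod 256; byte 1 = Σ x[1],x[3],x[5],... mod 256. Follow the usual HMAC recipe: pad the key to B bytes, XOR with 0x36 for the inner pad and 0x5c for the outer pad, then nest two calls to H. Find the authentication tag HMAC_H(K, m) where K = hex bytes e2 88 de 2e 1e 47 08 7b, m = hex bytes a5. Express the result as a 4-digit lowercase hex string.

c104

Key hex bytes e2 88 de 2e 1e 47 08 7b is 8 bytes > B = 4, so hash it first: H(key) = e6 78, then zero-pad to 4 bytes: K' = e6 78 00 00.
K' ⊕ ipad = d0 4e 36 36.  K' ⊕ opad = ba 24 5c 5c.
Inner input = (K'⊕ipad) ∥ m = d0 4e 36 36 ∥ a5.
Inner hash: even-index sum = 427 mod 256 = 171; odd-index sum = 132 mod 256 = 132 → ab 84.
Outer input = (K'⊕opad) ∥ inner = ba 24 5c 5c ∥ ab 84.
Outer hash (tag): even-index sum = 449 mod 256 = 193; odd-index sum = 260 mod 256 = 4 → c1 04.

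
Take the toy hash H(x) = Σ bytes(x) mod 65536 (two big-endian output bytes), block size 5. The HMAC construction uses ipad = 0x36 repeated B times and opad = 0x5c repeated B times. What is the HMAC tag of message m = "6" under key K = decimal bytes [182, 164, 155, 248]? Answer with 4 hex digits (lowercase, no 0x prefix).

04a4

Key decimal bytes [182, 164, 155, 248] = b6 a4 9b f8 is 4 bytes ≤ B = 5; zero-pad to 5 bytes: K' = b6 a4 9b f8 00.
K' ⊕ ipad = 80 92 ad ce 36.  K' ⊕ opad = ea f8 c7 a4 5c.
Inner input = (K'⊕ipad) ∥ m = 80 92 ad ce 36 ∥ 36.
Inner hash: sum = 128+146+173+206+54+54 = 761 → 02 f9.
Outer input = (K'⊕opad) ∥ inner = ea f8 c7 a4 5c ∥ 02 f9.
Outer hash (tag): sum = 234+248+199+164+92+2+249 = 1188 → 04 a4.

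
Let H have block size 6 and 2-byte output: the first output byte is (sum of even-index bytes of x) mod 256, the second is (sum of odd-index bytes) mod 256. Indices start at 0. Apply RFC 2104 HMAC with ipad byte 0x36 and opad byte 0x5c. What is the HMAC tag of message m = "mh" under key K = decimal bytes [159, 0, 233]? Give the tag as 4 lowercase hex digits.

Key decimal bytes [159, 0, 233] = 9f 00 e9 is 3 bytes ≤ B = 6; zero-pad to 6 bytes: K' = 9f 00 e9 00 00 00.
K' ⊕ ipad = a9 36 df 36 36 36.  K' ⊕ opad = c3 5c b5 5c 5c 5c.
Inner input = (K'⊕ipad) ∥ m = a9 36 df 36 36 36 ∥ 6d 68.
Inner hash: even-index sum = 555 mod 256 = 43; odd-index sum = 266 mod 256 = 10 → 2b 0a.
Outer input = (K'⊕opad) ∥ inner = c3 5c b5 5c 5c 5c ∥ 2b 0a.
Outer hash (tag): even-index sum = 511 mod 256 = 255; odd-index sum = 286 mod 256 = 30 → ff 1e.

ff1e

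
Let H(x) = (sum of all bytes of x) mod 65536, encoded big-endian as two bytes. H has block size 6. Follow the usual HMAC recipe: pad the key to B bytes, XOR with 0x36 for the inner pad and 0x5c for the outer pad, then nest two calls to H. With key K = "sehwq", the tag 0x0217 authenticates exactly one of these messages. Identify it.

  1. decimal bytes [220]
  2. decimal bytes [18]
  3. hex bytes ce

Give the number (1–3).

Key "sehwq" = 73 65 68 77 71 is 5 bytes ≤ B = 6; zero-pad to 6 bytes: K' = 73 65 68 77 71 00.
K' ⊕ ipad = 45 53 5e 41 47 36; K' ⊕ opad = 2f 39 34 2b 2d 5c.
m1: inner = H(45 53 5e 41 47 36 dc) = 02 90; tag = H(2f 39 34 2b 2d 5c 02 90) = 01e2
m2: inner = H(45 53 5e 41 47 36 12) = 01 c6; tag = H(2f 39 34 2b 2d 5c 01 c6) = 0217 ← matches
m3: inner = H(45 53 5e 41 47 36 ce) = 02 82; tag = H(2f 39 34 2b 2d 5c 02 82) = 01d4

2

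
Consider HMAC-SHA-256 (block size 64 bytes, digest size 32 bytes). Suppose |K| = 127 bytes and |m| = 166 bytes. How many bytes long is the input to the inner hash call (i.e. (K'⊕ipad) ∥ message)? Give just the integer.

Key is 127 > 64 bytes, so it is hashed to 32 bytes then zero-padded to 64: |K'| = 64.
Inner input = (K'⊕ipad) ∥ m → 64 + 166 = 230 bytes.

230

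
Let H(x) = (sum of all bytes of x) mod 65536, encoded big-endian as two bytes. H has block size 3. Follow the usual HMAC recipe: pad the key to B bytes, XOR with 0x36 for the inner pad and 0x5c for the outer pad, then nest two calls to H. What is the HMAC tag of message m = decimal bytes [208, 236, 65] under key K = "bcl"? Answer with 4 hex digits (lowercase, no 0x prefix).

00b0

Key "bcl" = 62 63 6c is exactly B = 3 bytes: K' = 62 63 6c.
K' ⊕ ipad = 54 55 5a.  K' ⊕ opad = 3e 3f 30.
Inner input = (K'⊕ipad) ∥ m = 54 55 5a ∥ d0 ec 41.
Inner hash: sum = 84+85+90+208+236+65 = 768 → 03 00.
Outer input = (K'⊕opad) ∥ inner = 3e 3f 30 ∥ 03 00.
Outer hash (tag): sum = 62+63+48+3+0 = 176 → 00 b0.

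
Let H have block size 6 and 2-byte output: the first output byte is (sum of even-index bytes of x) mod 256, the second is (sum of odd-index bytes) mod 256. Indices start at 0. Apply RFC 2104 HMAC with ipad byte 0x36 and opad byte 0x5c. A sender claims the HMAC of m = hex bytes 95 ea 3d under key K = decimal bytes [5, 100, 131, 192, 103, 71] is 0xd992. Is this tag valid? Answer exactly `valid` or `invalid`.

Key decimal bytes [5, 100, 131, 192, 103, 71] = 05 64 83 c0 67 47 is exactly B = 6 bytes: K' = 05 64 83 c0 67 47.
K' ⊕ ipad = 33 52 b5 f6 51 71; K' ⊕ opad = 59 38 df 9c 3b 1b.
Inner hash: even-index sum = 523 mod 256 = 11; odd-index sum = 675 mod 256 = 163 → 0b a3.
Outer hash (recomputed tag): even-index sum = 382 mod 256 = 126; odd-index sum = 402 mod 256 = 146 → 7e 92.
Recomputed tag = 7e92; claimed = d992 → mismatch.

invalid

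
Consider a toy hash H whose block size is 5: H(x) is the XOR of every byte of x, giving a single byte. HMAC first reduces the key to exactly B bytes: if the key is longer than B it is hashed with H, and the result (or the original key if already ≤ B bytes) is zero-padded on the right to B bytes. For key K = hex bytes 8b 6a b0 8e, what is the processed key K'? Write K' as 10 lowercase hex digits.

Key hex bytes 8b 6a b0 8e is 4 bytes ≤ B = 5; zero-pad to 5 bytes: K' = 8b 6a b0 8e 00.

8b6ab08e00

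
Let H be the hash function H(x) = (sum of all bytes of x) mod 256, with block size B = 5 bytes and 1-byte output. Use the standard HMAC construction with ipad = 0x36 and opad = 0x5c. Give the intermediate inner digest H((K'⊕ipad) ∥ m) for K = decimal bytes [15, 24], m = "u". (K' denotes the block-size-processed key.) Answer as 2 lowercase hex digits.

7e

Key decimal bytes [15, 24] = 0f 18 is 2 bytes ≤ B = 5; zero-pad to 5 bytes: K' = 0f 18 00 00 00.
K' ⊕ ipad = 39 2e 36 36 36.
Inner input = 39 2e 36 36 36 ∥ 75.
Inner hash: sum = 57+46+54+54+54+117 = 382; mod 256 = 126 → 7e.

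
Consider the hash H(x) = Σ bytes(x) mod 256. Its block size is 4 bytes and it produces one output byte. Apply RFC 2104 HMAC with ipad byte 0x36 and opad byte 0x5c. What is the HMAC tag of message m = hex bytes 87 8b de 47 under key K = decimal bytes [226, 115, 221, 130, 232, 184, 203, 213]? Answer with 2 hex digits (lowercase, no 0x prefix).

Key decimal bytes [226, 115, 221, 130, 232, 184, 203, 213] = e2 73 dd 82 e8 b8 cb d5 is 8 bytes > B = 4, so hash it first: H(key) = f4, then zero-pad to 4 bytes: K' = f4 00 00 00.
K' ⊕ ipad = c2 36 36 36.  K' ⊕ opad = a8 5c 5c 5c.
Inner input = (K'⊕ipad) ∥ m = c2 36 36 36 ∥ 87 8b de 47.
Inner hash: sum = 194+54+54+54+135+139+222+71 = 923; mod 256 = 155 → 9b.
Outer input = (K'⊕opad) ∥ inner = a8 5c 5c 5c ∥ 9b.
Outer hash (tag): sum = 168+92+92+92+155 = 599; mod 256 = 87 → 57.

57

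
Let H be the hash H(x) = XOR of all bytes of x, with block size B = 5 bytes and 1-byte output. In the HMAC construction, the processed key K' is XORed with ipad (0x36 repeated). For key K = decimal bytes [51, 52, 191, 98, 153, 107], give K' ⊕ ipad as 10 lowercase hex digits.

Key decimal bytes [51, 52, 191, 98, 153, 107] = 33 34 bf 62 99 6b is 6 bytes > B = 5, so hash it first: H(key) = 28, then zero-pad to 5 bytes: K' = 28 00 00 00 00.
XOR each byte with 0x36: 28⊕36=1e, 00⊕36=36, 00⊕36=36, 00⊕36=36, 00⊕36=36.

1e36363636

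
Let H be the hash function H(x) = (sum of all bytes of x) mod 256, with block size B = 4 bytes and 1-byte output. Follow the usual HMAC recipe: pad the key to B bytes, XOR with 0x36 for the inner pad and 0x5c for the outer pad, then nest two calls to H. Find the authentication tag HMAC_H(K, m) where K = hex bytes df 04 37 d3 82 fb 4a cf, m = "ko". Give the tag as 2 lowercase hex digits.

24

Key hex bytes df 04 37 d3 82 fb 4a cf is 8 bytes > B = 4, so hash it first: H(key) = 83, then zero-pad to 4 bytes: K' = 83 00 00 00.
K' ⊕ ipad = b5 36 36 36.  K' ⊕ opad = df 5c 5c 5c.
Inner input = (K'⊕ipad) ∥ m = b5 36 36 36 ∥ 6b 6f.
Inner hash: sum = 181+54+54+54+107+111 = 561; mod 256 = 49 → 31.
Outer input = (K'⊕opad) ∥ inner = df 5c 5c 5c ∥ 31.
Outer hash (tag): sum = 223+92+92+92+49 = 548; mod 256 = 36 → 24.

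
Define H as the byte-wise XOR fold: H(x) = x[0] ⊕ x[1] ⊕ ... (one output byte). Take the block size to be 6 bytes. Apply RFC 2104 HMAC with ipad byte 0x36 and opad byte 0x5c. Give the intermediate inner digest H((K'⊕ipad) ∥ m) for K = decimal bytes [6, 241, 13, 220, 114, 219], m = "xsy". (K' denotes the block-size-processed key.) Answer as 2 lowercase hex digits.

Key decimal bytes [6, 241, 13, 220, 114, 219] = 06 f1 0d dc 72 db is exactly B = 6 bytes: K' = 06 f1 0d dc 72 db.
K' ⊕ ipad = 30 c7 3b ea 44 ed.
Inner input = 30 c7 3b ea 44 ed ∥ 78 73 79.
Inner hash: XOR 30⊕c7⊕3b⊕ea⊕44⊕ed⊕78⊕73⊕79 = fd.

fd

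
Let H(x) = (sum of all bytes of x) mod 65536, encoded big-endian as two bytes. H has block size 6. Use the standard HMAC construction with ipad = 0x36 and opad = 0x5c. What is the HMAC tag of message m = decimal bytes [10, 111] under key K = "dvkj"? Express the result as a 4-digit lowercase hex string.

01b9

Key "dvkj" = 64 76 6b 6a is 4 bytes ≤ B = 6; zero-pad to 6 bytes: K' = 64 76 6b 6a 00 00.
K' ⊕ ipad = 52 40 5d 5c 36 36.  K' ⊕ opad = 38 2a 37 36 5c 5c.
Inner input = (K'⊕ipad) ∥ m = 52 40 5d 5c 36 36 ∥ 0a 6f.
Inner hash: sum = 82+64+93+92+54+54+10+111 = 560 → 02 30.
Outer input = (K'⊕opad) ∥ inner = 38 2a 37 36 5c 5c ∥ 02 30.
Outer hash (tag): sum = 56+42+55+54+92+92+2+48 = 441 → 01 b9.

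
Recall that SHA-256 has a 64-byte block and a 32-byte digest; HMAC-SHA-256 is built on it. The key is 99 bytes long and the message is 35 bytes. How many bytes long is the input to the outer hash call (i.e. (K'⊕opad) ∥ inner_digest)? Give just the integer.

96

Key is 99 > 64 bytes, so it is hashed to 32 bytes then zero-padded to 64: |K'| = 64.
Outer input = (K'⊕opad) ∥ H(inner) → 64 + 32 = 96 bytes.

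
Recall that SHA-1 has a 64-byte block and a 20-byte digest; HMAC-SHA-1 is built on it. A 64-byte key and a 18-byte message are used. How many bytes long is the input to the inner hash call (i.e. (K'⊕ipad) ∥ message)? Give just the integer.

Key is 64 ≤ 64 bytes, zero-padded: |K'| = 64.
Inner input = (K'⊕ipad) ∥ m → 64 + 18 = 82 bytes.

82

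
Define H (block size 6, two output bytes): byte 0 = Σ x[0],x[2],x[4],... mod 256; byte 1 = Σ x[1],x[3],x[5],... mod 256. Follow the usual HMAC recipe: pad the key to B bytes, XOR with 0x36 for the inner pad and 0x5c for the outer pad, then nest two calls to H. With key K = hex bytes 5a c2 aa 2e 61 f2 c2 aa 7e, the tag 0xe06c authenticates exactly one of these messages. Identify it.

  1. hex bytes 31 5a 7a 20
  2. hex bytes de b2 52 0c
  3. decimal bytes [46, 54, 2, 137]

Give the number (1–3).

Key hex bytes 5a c2 aa 2e 61 f2 c2 aa 7e is 9 bytes > B = 6, so hash it first: H(key) = a5 8c, then zero-pad to 6 bytes: K' = a5 8c 00 00 00 00.
K' ⊕ ipad = 93 ba 36 36 36 36; K' ⊕ opad = f9 d0 5c 5c 5c 5c.
m1: inner = H(93 ba 36 36 36 36 31 5a 7a 20) = aa a0; tag = H(f9 d0 5c 5c 5c 5c aa a0) = 5b28
m2: inner = H(93 ba 36 36 36 36 de b2 52 0c) = 2f e4; tag = H(f9 d0 5c 5c 5c 5c 2f e4) = e06c ← matches
m3: inner = H(93 ba 36 36 36 36 2e 36 02 89) = 2f e5; tag = H(f9 d0 5c 5c 5c 5c 2f e5) = e06d

2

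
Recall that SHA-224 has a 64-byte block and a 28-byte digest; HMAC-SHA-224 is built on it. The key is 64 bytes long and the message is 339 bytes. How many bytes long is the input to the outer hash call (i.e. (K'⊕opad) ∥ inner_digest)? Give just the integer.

92

Key is 64 ≤ 64 bytes, zero-padded: |K'| = 64.
Outer input = (K'⊕opad) ∥ H(inner) → 64 + 28 = 92 bytes.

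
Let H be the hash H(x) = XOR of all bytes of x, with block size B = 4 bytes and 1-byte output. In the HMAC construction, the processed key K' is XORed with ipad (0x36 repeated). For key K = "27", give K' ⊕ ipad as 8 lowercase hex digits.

Key "27" = 32 37 is 2 bytes ≤ B = 4; zero-pad to 4 bytes: K' = 32 37 00 00.
XOR each byte with 0x36: 32⊕36=04, 37⊕36=01, 00⊕36=36, 00⊕36=36.

04013636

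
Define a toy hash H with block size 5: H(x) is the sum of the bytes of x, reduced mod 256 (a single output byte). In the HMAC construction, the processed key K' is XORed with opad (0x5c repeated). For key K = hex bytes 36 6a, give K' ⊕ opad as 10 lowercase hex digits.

Key hex bytes 36 6a is 2 bytes ≤ B = 5; zero-pad to 5 bytes: K' = 36 6a 00 00 00.
XOR each byte with 0x5c: 36⊕5c=6a, 6a⊕5c=36, 00⊕5c=5c, 00⊕5c=5c, 00⊕5c=5c.

6a365c5c5c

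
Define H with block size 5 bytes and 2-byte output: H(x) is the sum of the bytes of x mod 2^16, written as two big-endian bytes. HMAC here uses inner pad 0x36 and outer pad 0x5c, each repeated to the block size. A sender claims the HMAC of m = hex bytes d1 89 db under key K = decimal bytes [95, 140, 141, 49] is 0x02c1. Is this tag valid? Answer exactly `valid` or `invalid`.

Key decimal bytes [95, 140, 141, 49] = 5f 8c 8d 31 is 4 bytes ≤ B = 5; zero-pad to 5 bytes: K' = 5f 8c 8d 31 00.
K' ⊕ ipad = 69 ba bb 07 36; K' ⊕ opad = 03 d0 d1 6d 5c.
Inner hash: sum = 105+186+187+7+54+209+137+219 = 1104 → 04 50.
Outer hash (recomputed tag): sum = 3+208+209+109+92+4+80 = 705 → 02 c1.
Recomputed tag = 02c1; claimed = 02c1 → match.

valid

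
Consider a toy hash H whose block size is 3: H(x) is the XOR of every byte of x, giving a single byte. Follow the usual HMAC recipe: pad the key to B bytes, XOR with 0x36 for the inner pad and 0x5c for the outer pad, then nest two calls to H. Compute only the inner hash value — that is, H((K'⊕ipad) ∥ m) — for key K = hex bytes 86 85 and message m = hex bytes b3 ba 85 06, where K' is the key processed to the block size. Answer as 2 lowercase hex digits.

Key hex bytes 86 85 is 2 bytes ≤ B = 3; zero-pad to 3 bytes: K' = 86 85 00.
K' ⊕ ipad = b0 b3 36.
Inner input = b0 b3 36 ∥ b3 ba 85 06.
Inner hash: XOR b0⊕b3⊕36⊕b3⊕ba⊕85⊕06 = bf.

bf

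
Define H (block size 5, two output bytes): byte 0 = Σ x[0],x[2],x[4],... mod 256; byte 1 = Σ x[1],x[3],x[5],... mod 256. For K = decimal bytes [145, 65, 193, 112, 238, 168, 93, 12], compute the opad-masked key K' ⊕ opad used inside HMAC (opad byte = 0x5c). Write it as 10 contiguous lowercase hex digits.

Key decimal bytes [145, 65, 193, 112, 238, 168, 93, 12] = 91 41 c1 70 ee a8 5d 0c is 8 bytes > B = 5, so hash it first: H(key) = 9d 65, then zero-pad to 5 bytes: K' = 9d 65 00 00 00.
XOR each byte with 0x5c: 9d⊕5c=c1, 65⊕5c=39, 00⊕5c=5c, 00⊕5c=5c, 00⊕5c=5c.

c1395c5c5c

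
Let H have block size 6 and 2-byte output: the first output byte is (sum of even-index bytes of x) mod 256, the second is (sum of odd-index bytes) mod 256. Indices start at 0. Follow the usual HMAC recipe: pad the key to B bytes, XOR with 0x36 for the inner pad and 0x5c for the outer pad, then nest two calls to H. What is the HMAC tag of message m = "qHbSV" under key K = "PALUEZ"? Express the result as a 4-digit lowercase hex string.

Key "PALUEZ" = 50 41 4c 55 45 5a is exactly B = 6 bytes: K' = 50 41 4c 55 45 5a.
K' ⊕ ipad = 66 77 7a 63 73 6c.  K' ⊕ opad = 0c 1d 10 09 19 06.
Inner input = (K'⊕ipad) ∥ m = 66 77 7a 63 73 6c ∥ 71 48 62 53 56.
Inner hash: even-index sum = 636 mod 256 = 124; odd-index sum = 481 mod 256 = 225 → 7c e1.
Outer input = (K'⊕opad) ∥ inner = 0c 1d 10 09 19 06 ∥ 7c e1.
Outer hash (tag): even-index sum = 177 mod 256 = 177; odd-index sum = 269 mod 256 = 13 → b1 0d.

b10d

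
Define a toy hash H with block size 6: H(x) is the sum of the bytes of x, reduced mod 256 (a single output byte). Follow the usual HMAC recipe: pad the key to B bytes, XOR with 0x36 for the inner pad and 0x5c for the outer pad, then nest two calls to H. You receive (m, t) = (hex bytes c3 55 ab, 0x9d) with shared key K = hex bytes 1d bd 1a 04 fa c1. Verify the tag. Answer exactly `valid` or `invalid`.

valid

Key hex bytes 1d bd 1a 04 fa c1 is exactly B = 6 bytes: K' = 1d bd 1a 04 fa c1.
K' ⊕ ipad = 2b 8b 2c 32 cc f7; K' ⊕ opad = 41 e1 46 58 a6 9d.
Inner hash: sum = 43+139+44+50+204+247+195+85+171 = 1178; mod 256 = 154 → 9a.
Outer hash (recomputed tag): sum = 65+225+70+88+166+157+154 = 925; mod 256 = 157 → 9d.
Recomputed tag = 9d; claimed = 9d → match.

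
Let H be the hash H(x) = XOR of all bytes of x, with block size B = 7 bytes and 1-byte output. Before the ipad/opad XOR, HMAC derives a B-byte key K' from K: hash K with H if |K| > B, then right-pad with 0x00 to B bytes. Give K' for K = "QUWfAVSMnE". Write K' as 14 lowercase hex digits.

|K| = 10 > B = 7, so first hash the key.
H(K): XOR 51⊕55⊕57⊕66⊕41⊕56⊕53⊕4d⊕6e⊕45 = 17.
Zero-pad H(K) = 17 to 7 bytes: K' = 17 00 00 00 00 00 00.

17000000000000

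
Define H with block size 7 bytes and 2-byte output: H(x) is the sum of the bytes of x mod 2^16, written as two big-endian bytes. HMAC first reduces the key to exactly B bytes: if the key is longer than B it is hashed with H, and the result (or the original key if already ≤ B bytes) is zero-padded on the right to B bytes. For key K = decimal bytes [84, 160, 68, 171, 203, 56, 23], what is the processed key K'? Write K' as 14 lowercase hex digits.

Key decimal bytes [84, 160, 68, 171, 203, 56, 23] = 54 a0 44 ab cb 38 17 is exactly B = 7 bytes: K' = 54 a0 44 ab cb 38 17.

54a044abcb3817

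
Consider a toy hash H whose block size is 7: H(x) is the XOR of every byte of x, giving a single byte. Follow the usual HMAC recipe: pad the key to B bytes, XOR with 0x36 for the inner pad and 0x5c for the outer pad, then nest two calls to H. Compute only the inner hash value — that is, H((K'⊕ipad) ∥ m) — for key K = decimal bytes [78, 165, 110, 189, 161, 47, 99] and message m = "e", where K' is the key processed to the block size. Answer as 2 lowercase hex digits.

86

Key decimal bytes [78, 165, 110, 189, 161, 47, 99] = 4e a5 6e bd a1 2f 63 is exactly B = 7 bytes: K' = 4e a5 6e bd a1 2f 63.
K' ⊕ ipad = 78 93 58 8b 97 19 55.
Inner input = 78 93 58 8b 97 19 55 ∥ 65.
Inner hash: XOR 78⊕93⊕58⊕8b⊕97⊕19⊕55⊕65 = 86.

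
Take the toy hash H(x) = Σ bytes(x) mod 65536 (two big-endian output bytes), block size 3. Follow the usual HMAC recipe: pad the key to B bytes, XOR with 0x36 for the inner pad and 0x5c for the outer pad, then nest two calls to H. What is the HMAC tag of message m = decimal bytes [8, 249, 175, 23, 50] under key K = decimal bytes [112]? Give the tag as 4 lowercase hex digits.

Key decimal bytes [112] = 70 is 1 byte ≤ B = 3; zero-pad to 3 bytes: K' = 70 00 00.
K' ⊕ ipad = 46 36 36.  K' ⊕ opad = 2c 5c 5c.
Inner input = (K'⊕ipad) ∥ m = 46 36 36 ∥ 08 f9 af 17 32.
Inner hash: sum = 70+54+54+8+249+175+23+50 = 683 → 02 ab.
Outer input = (K'⊕opad) ∥ inner = 2c 5c 5c ∥ 02 ab.
Outer hash (tag): sum = 44+92+92+2+171 = 401 → 01 91.

0191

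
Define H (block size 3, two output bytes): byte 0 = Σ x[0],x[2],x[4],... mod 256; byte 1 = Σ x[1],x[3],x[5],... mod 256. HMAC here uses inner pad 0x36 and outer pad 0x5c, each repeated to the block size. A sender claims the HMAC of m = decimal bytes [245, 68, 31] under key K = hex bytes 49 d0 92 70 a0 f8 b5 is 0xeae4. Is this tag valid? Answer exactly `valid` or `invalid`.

valid

Key hex bytes 49 d0 92 70 a0 f8 b5 is 7 bytes > B = 3, so hash it first: H(key) = 30 38, then zero-pad to 3 bytes: K' = 30 38 00.
K' ⊕ ipad = 06 0e 36; K' ⊕ opad = 6c 64 5c.
Inner hash: even-index sum = 128 mod 256 = 128; odd-index sum = 290 mod 256 = 34 → 80 22.
Outer hash (recomputed tag): even-index sum = 234 mod 256 = 234; odd-index sum = 228 mod 256 = 228 → ea e4.
Recomputed tag = eae4; claimed = eae4 → match.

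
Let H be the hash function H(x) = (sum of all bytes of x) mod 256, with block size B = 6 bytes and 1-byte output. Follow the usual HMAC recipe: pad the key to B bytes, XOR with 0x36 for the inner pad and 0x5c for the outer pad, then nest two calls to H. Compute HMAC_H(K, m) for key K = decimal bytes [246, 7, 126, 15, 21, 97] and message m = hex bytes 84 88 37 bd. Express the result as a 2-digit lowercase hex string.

ec

Key decimal bytes [246, 7, 126, 15, 21, 97] = f6 07 7e 0f 15 61 is exactly B = 6 bytes: K' = f6 07 7e 0f 15 61.
K' ⊕ ipad = c0 31 48 39 23 57.  K' ⊕ opad = aa 5b 22 53 49 3d.
Inner input = (K'⊕ipad) ∥ m = c0 31 48 39 23 57 ∥ 84 88 37 bd.
Inner hash: sum = 192+49+72+57+35+87+132+136+55+189 = 1004; mod 256 = 236 → ec.
Outer input = (K'⊕opad) ∥ inner = aa 5b 22 53 49 3d ∥ ec.
Outer hash (tag): sum = 170+91+34+83+73+61+236 = 748; mod 256 = 236 → ec.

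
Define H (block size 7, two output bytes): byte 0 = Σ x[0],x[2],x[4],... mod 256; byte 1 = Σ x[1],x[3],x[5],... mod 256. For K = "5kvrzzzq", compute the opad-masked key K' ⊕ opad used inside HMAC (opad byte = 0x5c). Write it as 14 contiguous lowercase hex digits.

Key "5kvrzzzq" = 35 6b 76 72 7a 7a 7a 71 is 8 bytes > B = 7, so hash it first: H(key) = 9f c8, then zero-pad to 7 bytes: K' = 9f c8 00 00 00 00 00.
XOR each byte with 0x5c: 9f⊕5c=c3, c8⊕5c=94, 00⊕5c=5c, 00⊕5c=5c, 00⊕5c=5c, 00⊕5c=5c, 00⊕5c=5c.

c3945c5c5c5c5c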